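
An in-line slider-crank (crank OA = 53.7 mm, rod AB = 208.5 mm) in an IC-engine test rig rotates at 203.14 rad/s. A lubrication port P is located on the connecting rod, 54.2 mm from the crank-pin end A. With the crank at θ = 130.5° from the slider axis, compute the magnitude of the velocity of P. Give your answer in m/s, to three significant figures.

9.50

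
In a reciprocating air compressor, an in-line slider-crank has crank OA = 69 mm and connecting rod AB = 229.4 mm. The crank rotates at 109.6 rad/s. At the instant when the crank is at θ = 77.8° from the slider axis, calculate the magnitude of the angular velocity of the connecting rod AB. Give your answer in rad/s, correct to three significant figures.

ω = 109.6 rad/s
The rod makes angle φ with the slider axis where L sinφ = r sinθ; differentiating, L cosφ·φ̇ = r ω cosθ.
L cosφ = √(L² − r² sin²θ) = 0.21926 m.
|ω_rod| = r ω |cosθ| / √(L² − r² sin²θ) = 0.069·109.6·0.21132/0.21926 = 7.2886 rad/s.

7.29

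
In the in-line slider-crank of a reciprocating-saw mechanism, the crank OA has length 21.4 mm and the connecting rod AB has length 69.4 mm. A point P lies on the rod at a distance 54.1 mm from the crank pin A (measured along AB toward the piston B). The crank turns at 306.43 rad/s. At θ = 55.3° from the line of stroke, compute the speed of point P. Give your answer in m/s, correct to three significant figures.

ω = 306.4 rad/s.  Crank-pin speed |V_A| = rω = 6.5576 m/s, perpendicular to OA.
Rod angle: sinφ = −(r/L) sinθ ⇒ φ = -14.686°; ω_rod = −rω cosθ/√(L²−r²sin²θ) = -55.608 rad/s.
V_P = V_A + ω_rod × AP, with AP = 0.0541 m along the rod.
Components: V_Px = −rω sinθ − a·ω_rod·sinφ = -6.154 m/s;  V_Py = rω cosθ + a·ω_rod·cosφ = +0.82301 m/s.
|V_P| = √(V_Px² + V_Py²) = 6.2087 m/s.

6.21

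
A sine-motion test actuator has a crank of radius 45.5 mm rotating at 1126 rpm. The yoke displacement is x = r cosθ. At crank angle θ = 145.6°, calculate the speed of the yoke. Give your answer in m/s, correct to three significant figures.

ω = 117.9 rad/s (from 1126 rpm).
x = r cosθ ⇒ ẋ = −rω sinθ.
|v| = rω|sinθ| = 0.0455·117.9·|sin 145.6°| = 3.0311 m/s.

3.03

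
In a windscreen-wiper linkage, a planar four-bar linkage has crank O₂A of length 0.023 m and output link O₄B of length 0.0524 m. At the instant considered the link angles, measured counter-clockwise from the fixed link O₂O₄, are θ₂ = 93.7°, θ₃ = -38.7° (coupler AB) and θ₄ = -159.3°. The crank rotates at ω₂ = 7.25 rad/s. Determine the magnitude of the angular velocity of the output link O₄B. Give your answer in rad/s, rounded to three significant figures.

2.73

ω₂ = 7.25 rad/s
Differentiating the loop-closure r₂e^{iθ₂}+r₃e^{iθ₃}=r₁+r₄e^{iθ₄} gives r₂ω₂e^{iθ₂}+r₃ω₃e^{iθ₃}=r₄ω₄e^{iθ₄}.
Eliminating the other unknown: ω₄ = r₂ω₂ sin(θ₂−θ₃) / [r₄ sin(θ₄−θ₃)].
Numerator sine = +0.73846; denominator sine = -0.86074.
Result = 0.023·7.25·(+0.73846) / (0.0524·(-0.86074)) = -2.7301 rad/s; magnitude 2.7301 rad/s.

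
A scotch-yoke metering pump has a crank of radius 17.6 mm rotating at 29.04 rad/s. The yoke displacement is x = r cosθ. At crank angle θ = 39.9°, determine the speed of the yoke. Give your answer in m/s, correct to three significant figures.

ω = 29.04 rad/s
x = r cosθ ⇒ ẋ = −rω sinθ.
|v| = rω|sinθ| = 0.0176·29.04·|sin 39.9°| = 0.32785 m/s.

0.328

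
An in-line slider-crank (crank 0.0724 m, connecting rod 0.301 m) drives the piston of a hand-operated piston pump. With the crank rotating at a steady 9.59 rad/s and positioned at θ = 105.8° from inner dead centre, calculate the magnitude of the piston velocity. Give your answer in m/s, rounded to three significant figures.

0.623

ω = 9.59 rad/s
For an in-line slider-crank, x = r cosθ + √(L² − r² sin²θ), so v = −rω sinθ·[1 + r cosθ/√(L² − r² sin²θ)].
With r = 0.0724 m, L = 0.301 m, θ = 105.8°: √(L² − r² sin²θ) = 0.29283 m.
v = −0.0724·9.59·0.96222·[1 + 0.0724·-0.27228/0.29283] = -0.62311 m/s.
|v| = 0.62311 m/s.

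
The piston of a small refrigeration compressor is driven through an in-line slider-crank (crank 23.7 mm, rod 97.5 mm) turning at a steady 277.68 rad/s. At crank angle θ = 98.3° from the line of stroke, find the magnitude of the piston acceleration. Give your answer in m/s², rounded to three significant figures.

ω = 277.7 rad/s
x(θ) = r cosθ + √(L² − r² sin²θ); with ω constant, a = ω²·d²x/dθ².
d²x/dθ² = −r cosθ − r²(cos2θ)/√u − r⁴ sin²2θ/(4u^{3/2}),  u = L² − r² sin²θ = 0.00895626 m².
Substituting r = 0.0237 m, L = 0.0975 m, θ = 98.3°: d²x/dθ² = +0.0091015 m.
a = ω²·d²x/dθ² = (277.7)²·(+0.0091015) = +701.78 m/s²;  |a| = 701.78 m/s².

702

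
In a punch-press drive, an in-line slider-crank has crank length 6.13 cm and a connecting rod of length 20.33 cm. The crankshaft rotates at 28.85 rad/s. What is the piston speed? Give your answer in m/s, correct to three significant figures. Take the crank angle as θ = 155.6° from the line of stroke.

0.528

ω = 28.85 rad/s
For an in-line slider-crank, x = r cosθ + √(L² − r² sin²θ), so v = −rω sinθ·[1 + r cosθ/√(L² − r² sin²θ)].
With r = 0.0613 m, L = 0.2033 m, θ = 155.6°: √(L² − r² sin²θ) = 0.20172 m.
v = −0.0613·28.85·0.41310·[1 + 0.0613·-0.91068/0.20172] = -0.52839 m/s.
|v| = 0.52839 m/s.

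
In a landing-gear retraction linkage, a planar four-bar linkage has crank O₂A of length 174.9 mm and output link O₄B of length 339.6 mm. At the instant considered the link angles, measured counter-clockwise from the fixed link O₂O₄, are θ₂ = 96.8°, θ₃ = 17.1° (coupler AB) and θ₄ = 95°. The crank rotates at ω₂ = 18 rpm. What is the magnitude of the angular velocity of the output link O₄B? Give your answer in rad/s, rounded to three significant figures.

0.977

ω₂ = 1.885 rad/s (from 18 rpm).
Differentiating the loop-closure r₂e^{iθ₂}+r₃e^{iθ₃}=r₁+r₄e^{iθ₄} gives r₂ω₂e^{iθ₂}+r₃ω₃e^{iθ₃}=r₄ω₄e^{iθ₄}.
Eliminating the other unknown: ω₄ = r₂ω₂ sin(θ₂−θ₃) / [r₄ sin(θ₄−θ₃)].
Numerator sine = +0.98389; denominator sine = +0.97778.
Result = 0.1749·1.885·(+0.98389) / (0.3396·(+0.97778)) = +0.97684 rad/s; magnitude 0.97684 rad/s.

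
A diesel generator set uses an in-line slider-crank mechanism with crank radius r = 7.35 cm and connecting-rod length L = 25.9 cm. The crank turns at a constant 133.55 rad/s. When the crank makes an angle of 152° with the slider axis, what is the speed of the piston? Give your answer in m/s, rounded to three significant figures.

ω = 133.6 rad/s
For an in-line slider-crank, x = r cosθ + √(L² − r² sin²θ), so v = −rω sinθ·[1 + r cosθ/√(L² − r² sin²θ)].
With r = 0.0735 m, L = 0.259 m, θ = 152°: √(L² − r² sin²θ) = 0.25669 m.
v = −0.0735·133.6·0.46947·[1 + 0.0735·-0.88295/0.25669] = -3.4432 m/s.
|v| = 3.4432 m/s.

3.44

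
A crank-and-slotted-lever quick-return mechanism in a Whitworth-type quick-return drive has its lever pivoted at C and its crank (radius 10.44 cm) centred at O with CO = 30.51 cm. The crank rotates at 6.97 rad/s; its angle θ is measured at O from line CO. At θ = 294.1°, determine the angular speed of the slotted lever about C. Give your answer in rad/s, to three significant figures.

ω = 6.97 rad/s
Crank pin A relative to C: A = (d + r cosθ, r sinθ); lever angle φ = atan2(r sinθ, d + r cosθ).
Differentiating tanφ: φ̇ = rω(d cosθ + r)/(d² + r² + 2dr cosθ).
d² + r² + 2dr cosθ = |CA|² = 0.129998 m²;  d cosθ + r = +0.22898 m.
|ω_lever| = |0.1044·6.97·+0.22898| / 0.129998 = 1.2817 rad/s.

1.28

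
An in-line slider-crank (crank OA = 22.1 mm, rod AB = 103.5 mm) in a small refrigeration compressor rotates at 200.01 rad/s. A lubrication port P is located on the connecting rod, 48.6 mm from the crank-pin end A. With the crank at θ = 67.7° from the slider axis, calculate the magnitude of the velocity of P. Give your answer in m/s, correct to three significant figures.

4.34

ω = 200 rad/s.  Crank-pin speed |V_A| = rω = 4.4202 m/s, perpendicular to OA.
Rod angle: sinφ = −(r/L) sinθ ⇒ φ = -11.394°; ω_rod = −rω cosθ/√(L²−r²sin²θ) = -16.531 rad/s.
V_P = V_A + ω_rod × AP, with AP = 0.0486 m along the rod.
Components: V_Px = −rω sinθ − a·ω_rod·sinφ = -4.2484 m/s;  V_Py = rω cosθ + a·ω_rod·cosφ = +0.88969 m/s.
|V_P| = √(V_Px² + V_Py²) = 4.3405 m/s.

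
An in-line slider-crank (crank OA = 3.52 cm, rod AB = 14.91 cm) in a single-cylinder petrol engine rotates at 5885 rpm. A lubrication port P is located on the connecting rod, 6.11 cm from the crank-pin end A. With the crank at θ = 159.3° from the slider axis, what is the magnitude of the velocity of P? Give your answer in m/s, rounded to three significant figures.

ω = 616.3 rad/s.  Crank-pin speed |V_A| = rω = 21.693 m/s, perpendicular to OA.
Rod angle: sinφ = −(r/L) sinθ ⇒ φ = -4.787°; ω_rod = −rω cosθ/√(L²−r²sin²θ) = +136.58 rad/s.
V_P = V_A + ω_rod × AP, with AP = 0.0611 m along the rod.
Components: V_Px = −rω sinθ − a·ω_rod·sinφ = -6.9715 m/s;  V_Py = rω cosθ + a·ω_rod·cosφ = -11.977 m/s.
|V_P| = √(V_Px² + V_Py²) = 13.858 m/s.

13.9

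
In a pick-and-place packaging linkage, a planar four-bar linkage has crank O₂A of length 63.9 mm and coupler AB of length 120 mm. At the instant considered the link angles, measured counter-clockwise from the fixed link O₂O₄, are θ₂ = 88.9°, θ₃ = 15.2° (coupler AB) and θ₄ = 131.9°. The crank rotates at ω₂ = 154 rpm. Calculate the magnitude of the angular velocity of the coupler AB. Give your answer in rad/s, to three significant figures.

ω₂ = 16.13 rad/s (from 154 rpm).
Differentiating the loop-closure r₂e^{iθ₂}+r₃e^{iθ₃}=r₁+r₄e^{iθ₄} gives r₂ω₂e^{iθ₂}+r₃ω₃e^{iθ₃}=r₄ω₄e^{iθ₄}.
Eliminating the other unknown: ω₃ = r₂ω₂ sin(θ₄−θ₂) / [r₃ sin(θ₃−θ₄)].
Numerator sine = +0.68200; denominator sine = -0.89337.
Result = 0.0639·16.13·(+0.68200) / (0.12·(-0.89337)) = -6.5557 rad/s; magnitude 6.5557 rad/s.

6.56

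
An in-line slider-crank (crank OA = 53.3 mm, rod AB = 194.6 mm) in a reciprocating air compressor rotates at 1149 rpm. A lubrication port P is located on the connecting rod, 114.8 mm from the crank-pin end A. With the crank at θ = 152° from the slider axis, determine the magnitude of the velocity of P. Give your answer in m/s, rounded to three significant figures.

3.47

ω = 120.3 rad/s.  Crank-pin speed |V_A| = rω = 6.4132 m/s, perpendicular to OA.
Rod angle: sinφ = −(r/L) sinθ ⇒ φ = -7.388°; ω_rod = −rω cosθ/√(L²−r²sin²θ) = +29.342 rad/s.
V_P = V_A + ω_rod × AP, with AP = 0.1148 m along the rod.
Components: V_Px = −rω sinθ − a·ω_rod·sinφ = -2.5777 m/s;  V_Py = rω cosθ + a·ω_rod·cosφ = -2.322 m/s.
|V_P| = √(V_Px² + V_Py²) = 3.4693 m/s.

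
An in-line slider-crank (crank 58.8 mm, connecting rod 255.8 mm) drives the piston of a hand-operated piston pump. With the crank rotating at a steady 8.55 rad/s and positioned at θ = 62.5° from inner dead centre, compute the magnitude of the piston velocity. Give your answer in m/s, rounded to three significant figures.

0.494

ω = 8.55 rad/s
For an in-line slider-crank, x = r cosθ + √(L² − r² sin²θ), so v = −rω sinθ·[1 + r cosθ/√(L² − r² sin²θ)].
With r = 0.0588 m, L = 0.2558 m, θ = 62.5°: √(L² − r² sin²θ) = 0.25043 m.
v = −0.0588·8.55·0.88701·[1 + 0.0588·0.46175/0.25043] = -0.49428 m/s.
|v| = 0.49428 m/s.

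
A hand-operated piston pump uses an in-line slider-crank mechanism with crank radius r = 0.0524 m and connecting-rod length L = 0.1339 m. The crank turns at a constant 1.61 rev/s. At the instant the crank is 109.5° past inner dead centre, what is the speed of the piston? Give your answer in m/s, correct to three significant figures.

0.429

ω = 2π·1.61 = 10.12 rad/s
For an in-line slider-crank, x = r cosθ + √(L² − r² sin²θ), so v = −rω sinθ·[1 + r cosθ/√(L² − r² sin²θ)].
With r = 0.0524 m, L = 0.1339 m, θ = 109.5°: √(L² − r² sin²θ) = 0.12446 m.
v = −0.0524·10.12·0.94264·[1 + 0.0524·-0.33381/0.12446] = -0.42945 m/s.
|v| = 0.42945 m/s.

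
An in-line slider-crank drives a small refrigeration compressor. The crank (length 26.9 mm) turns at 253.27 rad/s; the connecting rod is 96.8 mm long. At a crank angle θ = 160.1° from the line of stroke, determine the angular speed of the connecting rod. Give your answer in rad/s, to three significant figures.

ω = 253.3 rad/s
The rod makes angle φ with the slider axis where L sinφ = r sinθ; differentiating, L cosφ·φ̇ = r ω cosθ.
L cosφ = √(L² − r² sin²θ) = 0.096366 m.
|ω_rod| = r ω |cosθ| / √(L² − r² sin²θ) = 0.0269·253.3·0.94029/0.096366 = 66.477 rad/s.

66.5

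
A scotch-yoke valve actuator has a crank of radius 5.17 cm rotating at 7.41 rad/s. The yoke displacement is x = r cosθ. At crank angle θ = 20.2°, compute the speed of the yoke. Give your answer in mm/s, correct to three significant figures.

132

ω = 7.41 rad/s
x = r cosθ ⇒ ẋ = −rω sinθ.
|v| = rω|sinθ| = 0.0517·7.41·|sin 20.2°| = 0.13228 m/s = 132.28 mm/s.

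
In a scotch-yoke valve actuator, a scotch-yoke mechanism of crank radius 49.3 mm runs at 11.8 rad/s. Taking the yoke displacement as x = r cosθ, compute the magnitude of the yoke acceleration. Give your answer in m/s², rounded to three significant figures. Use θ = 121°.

3.54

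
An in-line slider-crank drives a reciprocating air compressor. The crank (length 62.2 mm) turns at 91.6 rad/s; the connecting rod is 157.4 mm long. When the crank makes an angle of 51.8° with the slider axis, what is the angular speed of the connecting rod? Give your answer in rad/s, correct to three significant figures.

ω = 91.6 rad/s
The rod makes angle φ with the slider axis where L sinφ = r sinθ; differentiating, L cosφ·φ̇ = r ω cosθ.
L cosφ = √(L² − r² sin²θ) = 0.14962 m.
|ω_rod| = r ω |cosθ| / √(L² − r² sin²θ) = 0.0622·91.6·0.61841/0.14962 = 23.549 rad/s.

23.5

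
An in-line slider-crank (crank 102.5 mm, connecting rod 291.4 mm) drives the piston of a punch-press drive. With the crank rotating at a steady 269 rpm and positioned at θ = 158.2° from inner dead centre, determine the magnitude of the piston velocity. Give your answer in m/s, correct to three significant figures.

ω = 2π·269/60 = 28.17 rad/s
For an in-line slider-crank, x = r cosθ + √(L² − r² sin²θ), so v = −rω sinθ·[1 + r cosθ/√(L² − r² sin²θ)].
With r = 0.1025 m, L = 0.2914 m, θ = 158.2°: √(L² − r² sin²θ) = 0.2889 m.
v = −0.1025·28.17·0.37137·[1 + 0.1025·-0.92849/0.2889] = -0.71905 m/s.
|v| = 0.71905 m/s.

0.719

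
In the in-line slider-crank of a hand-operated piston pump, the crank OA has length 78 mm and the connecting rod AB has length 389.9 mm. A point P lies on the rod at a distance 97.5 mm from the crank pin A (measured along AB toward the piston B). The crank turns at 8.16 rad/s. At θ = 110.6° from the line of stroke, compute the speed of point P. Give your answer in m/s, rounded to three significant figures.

0.609

ω = 8.16 rad/s.  Crank-pin speed |V_A| = rω = 0.63648 m/s, perpendicular to OA.
Rod angle: sinφ = −(r/L) sinθ ⇒ φ = -10.793°; ω_rod = −rω cosθ/√(L²−r²sin²θ) = +0.5847 rad/s.
V_P = V_A + ω_rod × AP, with AP = 0.0975 m along the rod.
Components: V_Px = −rω sinθ − a·ω_rod·sinφ = -0.58511 m/s;  V_Py = rω cosθ + a·ω_rod·cosφ = -0.16794 m/s.
|V_P| = √(V_Px² + V_Py²) = 0.60873 m/s.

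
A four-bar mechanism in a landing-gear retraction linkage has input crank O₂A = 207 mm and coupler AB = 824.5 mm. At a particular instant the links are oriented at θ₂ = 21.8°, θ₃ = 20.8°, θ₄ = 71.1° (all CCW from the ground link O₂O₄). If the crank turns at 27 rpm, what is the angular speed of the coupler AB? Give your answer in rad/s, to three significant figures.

0.699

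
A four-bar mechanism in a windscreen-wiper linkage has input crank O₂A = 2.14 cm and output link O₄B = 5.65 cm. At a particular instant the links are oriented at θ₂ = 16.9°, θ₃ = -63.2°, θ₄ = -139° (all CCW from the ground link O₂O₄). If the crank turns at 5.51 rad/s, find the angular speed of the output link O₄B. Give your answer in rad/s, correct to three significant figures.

ω₂ = 5.51 rad/s
Differentiating the loop-closure r₂e^{iθ₂}+r₃e^{iθ₃}=r₁+r₄e^{iθ₄} gives r₂ω₂e^{iθ₂}+r₃ω₃e^{iθ₃}=r₄ω₄e^{iθ₄}.
Eliminating the other unknown: ω₄ = r₂ω₂ sin(θ₂−θ₃) / [r₄ sin(θ₄−θ₃)].
Numerator sine = +0.98511; denominator sine = -0.96945.
Result = 0.0214·5.51·(+0.98511) / (0.0565·(-0.96945)) = -2.1207 rad/s; magnitude 2.1207 rad/s.

2.12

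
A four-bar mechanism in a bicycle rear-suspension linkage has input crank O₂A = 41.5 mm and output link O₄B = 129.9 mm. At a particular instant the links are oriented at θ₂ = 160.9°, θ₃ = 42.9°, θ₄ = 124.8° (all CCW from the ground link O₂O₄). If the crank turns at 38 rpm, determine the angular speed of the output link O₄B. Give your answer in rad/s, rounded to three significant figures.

1.13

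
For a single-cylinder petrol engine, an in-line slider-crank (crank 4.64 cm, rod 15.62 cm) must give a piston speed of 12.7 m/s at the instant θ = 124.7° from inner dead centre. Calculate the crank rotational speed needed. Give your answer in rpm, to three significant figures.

For an in-line slider-crank, |v_piston| = rω|sinθ|·[1 + r cosθ/√(L² − r² sin²θ)].
With r = 0.0464 m, L = 0.1562 m, θ = 124.7°: the bracketed kinematic factor |dx/dθ| = 0.031495 m.
ω = v/|dx/dθ| = 12.7/0.031495 = 403.24 rad/s.
N = 60ω/(2π) = 3850.6 rpm.

3850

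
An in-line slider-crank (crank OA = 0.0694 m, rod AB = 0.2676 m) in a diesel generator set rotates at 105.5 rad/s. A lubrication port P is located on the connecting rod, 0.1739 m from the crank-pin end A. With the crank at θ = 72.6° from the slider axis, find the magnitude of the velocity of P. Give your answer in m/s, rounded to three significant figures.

ω = 105.5 rad/s.  Crank-pin speed |V_A| = rω = 7.3217 m/s, perpendicular to OA.
Rod angle: sinφ = −(r/L) sinθ ⇒ φ = -14.328°; ω_rod = −rω cosθ/√(L²−r²sin²θ) = -8.4446 rad/s.
V_P = V_A + ω_rod × AP, with AP = 0.1739 m along the rod.
Components: V_Px = −rω sinθ − a·ω_rod·sinφ = -7.3501 m/s;  V_Py = rω cosθ + a·ω_rod·cosφ = +0.76665 m/s.
|V_P| = √(V_Px² + V_Py²) = 7.39 m/s.

7.39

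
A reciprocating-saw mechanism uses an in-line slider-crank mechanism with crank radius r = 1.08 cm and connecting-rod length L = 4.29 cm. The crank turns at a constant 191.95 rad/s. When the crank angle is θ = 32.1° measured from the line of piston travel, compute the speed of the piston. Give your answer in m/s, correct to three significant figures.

1.34

ω = 191.9 rad/s
For an in-line slider-crank, x = r cosθ + √(L² − r² sin²θ), so v = −rω sinθ·[1 + r cosθ/√(L² − r² sin²θ)].
With r = 0.0108 m, L = 0.0429 m, θ = 32.1°: √(L² − r² sin²θ) = 0.042514 m.
v = −0.0108·191.9·0.53140·[1 + 0.0108·0.84712/0.042514] = -1.3387 m/s.
|v| = 1.3387 m/s.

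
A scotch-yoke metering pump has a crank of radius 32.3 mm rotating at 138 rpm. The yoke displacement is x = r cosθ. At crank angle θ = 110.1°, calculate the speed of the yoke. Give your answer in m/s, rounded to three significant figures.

ω = 14.45 rad/s (from 138 rpm).
x = r cosθ ⇒ ẋ = −rω sinθ.
|v| = rω|sinθ| = 0.0323·14.45·|sin 110.1°| = 0.43835 m/s.

0.438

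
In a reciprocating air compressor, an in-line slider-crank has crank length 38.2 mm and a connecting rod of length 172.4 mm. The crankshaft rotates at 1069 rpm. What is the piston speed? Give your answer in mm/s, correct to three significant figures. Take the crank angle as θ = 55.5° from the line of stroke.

3970

ω = 2π·1069/60 = 111.9 rad/s
For an in-line slider-crank, x = r cosθ + √(L² − r² sin²θ), so v = −rω sinθ·[1 + r cosθ/√(L² − r² sin²θ)].
With r = 0.0382 m, L = 0.1724 m, θ = 55.5°: √(L² − r² sin²θ) = 0.1695 m.
v = −0.0382·111.9·0.82413·[1 + 0.0382·0.56641/0.1695] = -3.9741 m/s.
|v| = 3.9741 m/s = 3974.1 mm/s.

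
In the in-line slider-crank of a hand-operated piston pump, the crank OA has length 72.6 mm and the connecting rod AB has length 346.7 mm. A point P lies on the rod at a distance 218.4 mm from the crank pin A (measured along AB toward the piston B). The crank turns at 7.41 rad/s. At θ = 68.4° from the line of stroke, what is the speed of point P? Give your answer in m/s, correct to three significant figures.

0.530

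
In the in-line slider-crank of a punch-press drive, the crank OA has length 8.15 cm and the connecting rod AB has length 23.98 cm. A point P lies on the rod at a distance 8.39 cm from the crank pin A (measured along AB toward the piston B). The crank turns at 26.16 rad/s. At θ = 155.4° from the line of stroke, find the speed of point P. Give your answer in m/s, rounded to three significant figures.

ω = 26.16 rad/s.  Crank-pin speed |V_A| = rω = 2.132 m/s, perpendicular to OA.
Rod angle: sinφ = −(r/L) sinθ ⇒ φ = -8.133°; ω_rod = −rω cosθ/√(L²−r²sin²θ) = +8.1661 rad/s.
V_P = V_A + ω_rod × AP, with AP = 0.0839 m along the rod.
Components: V_Px = −rω sinθ − a·ω_rod·sinφ = -0.79059 m/s;  V_Py = rω cosθ + a·ω_rod·cosφ = -1.2603 m/s.
|V_P| = √(V_Px² + V_Py²) = 1.4877 m/s.

1.49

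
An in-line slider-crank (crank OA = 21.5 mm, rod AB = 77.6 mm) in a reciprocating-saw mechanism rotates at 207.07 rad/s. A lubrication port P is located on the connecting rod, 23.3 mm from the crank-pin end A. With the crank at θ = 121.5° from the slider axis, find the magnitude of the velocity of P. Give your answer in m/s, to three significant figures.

3.97

ω = 207.1 rad/s.  Crank-pin speed |V_A| = rω = 4.452 m/s, perpendicular to OA.
Rod angle: sinφ = −(r/L) sinθ ⇒ φ = -13.664°; ω_rod = −rω cosθ/√(L²−r²sin²θ) = +30.85 rad/s.
V_P = V_A + ω_rod × AP, with AP = 0.0233 m along the rod.
Components: V_Px = −rω sinθ − a·ω_rod·sinφ = -3.6262 m/s;  V_Py = rω cosθ + a·ω_rod·cosφ = -1.6277 m/s.
|V_P| = √(V_Px² + V_Py²) = 3.9747 m/s.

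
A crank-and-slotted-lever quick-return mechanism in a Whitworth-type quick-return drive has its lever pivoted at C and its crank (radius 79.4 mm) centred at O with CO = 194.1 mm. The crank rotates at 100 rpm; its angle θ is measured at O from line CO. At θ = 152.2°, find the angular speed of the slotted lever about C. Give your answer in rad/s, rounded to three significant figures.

4.59

ω = 10.47 rad/s (from 100 rpm).
Crank pin A relative to C: A = (d + r cosθ, r sinθ); lever angle φ = atan2(r sinθ, d + r cosθ).
Differentiating tanφ: φ̇ = rω(d cosθ + r)/(d² + r² + 2dr cosθ).
d² + r² + 2dr cosθ = |CA|² = 0.0167137 m²;  d cosθ + r = -0.092297 m.
|ω_lever| = |0.0794·10.47·-0.092297| / 0.0167137 = 4.5916 rad/s.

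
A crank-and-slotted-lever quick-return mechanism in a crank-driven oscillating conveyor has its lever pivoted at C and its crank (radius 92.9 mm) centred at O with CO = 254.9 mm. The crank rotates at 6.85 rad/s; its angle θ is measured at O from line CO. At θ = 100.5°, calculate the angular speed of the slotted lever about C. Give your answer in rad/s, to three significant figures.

ω = 6.85 rad/s
Crank pin A relative to C: A = (d + r cosθ, r sinθ); lever angle φ = atan2(r sinθ, d + r cosθ).
Differentiating tanφ: φ̇ = rω(d cosθ + r)/(d² + r² + 2dr cosθ).
d² + r² + 2dr cosθ = |CA|² = 0.0649737 m²;  d cosθ + r = +0.046448 m.
|ω_lever| = |0.0929·6.85·+0.046448| / 0.0649737 = 0.45492 rad/s.

0.455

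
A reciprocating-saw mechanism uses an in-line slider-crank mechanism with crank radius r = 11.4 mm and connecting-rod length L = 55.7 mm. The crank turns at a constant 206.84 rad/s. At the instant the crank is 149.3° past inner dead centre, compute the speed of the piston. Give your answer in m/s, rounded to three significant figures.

0.991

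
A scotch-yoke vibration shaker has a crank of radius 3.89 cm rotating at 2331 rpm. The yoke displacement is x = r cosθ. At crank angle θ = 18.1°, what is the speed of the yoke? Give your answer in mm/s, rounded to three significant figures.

2950

ω = 244.1 rad/s (from 2331 rpm).
x = r cosθ ⇒ ẋ = −rω sinθ.
|v| = rω|sinθ| = 0.0389·244.1·|sin 18.1°| = 2.95 m/s = 2950 mm/s.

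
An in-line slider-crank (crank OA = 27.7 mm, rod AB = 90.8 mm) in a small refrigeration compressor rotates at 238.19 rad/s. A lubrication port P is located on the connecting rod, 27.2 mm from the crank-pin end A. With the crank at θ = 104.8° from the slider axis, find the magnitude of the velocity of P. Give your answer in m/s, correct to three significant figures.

ω = 238.2 rad/s.  Crank-pin speed |V_A| = rω = 6.5979 m/s, perpendicular to OA.
Rod angle: sinφ = −(r/L) sinθ ⇒ φ = -17.154°; ω_rod = −rω cosθ/√(L²−r²sin²θ) = +19.426 rad/s.
V_P = V_A + ω_rod × AP, with AP = 0.0272 m along the rod.
Components: V_Px = −rω sinθ − a·ω_rod·sinφ = -6.2231 m/s;  V_Py = rω cosθ + a·ω_rod·cosφ = -1.1805 m/s.
|V_P| = √(V_Px² + V_Py²) = 6.3341 m/s.

6.33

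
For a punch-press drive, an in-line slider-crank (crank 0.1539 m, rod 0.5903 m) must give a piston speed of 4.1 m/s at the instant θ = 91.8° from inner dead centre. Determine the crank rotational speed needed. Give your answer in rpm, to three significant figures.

257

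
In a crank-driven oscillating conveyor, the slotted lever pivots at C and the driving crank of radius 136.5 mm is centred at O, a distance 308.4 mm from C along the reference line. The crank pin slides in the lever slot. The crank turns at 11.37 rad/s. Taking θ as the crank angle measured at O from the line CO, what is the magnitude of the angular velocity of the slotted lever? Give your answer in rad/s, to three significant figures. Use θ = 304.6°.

2.99

ω = 11.37 rad/s
Crank pin A relative to C: A = (d + r cosθ, r sinθ); lever angle φ = atan2(r sinθ, d + r cosθ).
Differentiating tanφ: φ̇ = rω(d cosθ + r)/(d² + r² + 2dr cosθ).
d² + r² + 2dr cosθ = |CA|² = 0.161551 m²;  d cosθ + r = +0.31162 m.
|ω_lever| = |0.1365·11.37·+0.31162| / 0.161551 = 2.9937 rad/s.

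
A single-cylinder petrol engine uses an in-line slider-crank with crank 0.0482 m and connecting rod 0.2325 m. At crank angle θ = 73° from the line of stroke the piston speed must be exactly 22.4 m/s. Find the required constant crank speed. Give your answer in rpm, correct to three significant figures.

For an in-line slider-crank, |v_piston| = rω|sinθ|·[1 + r cosθ/√(L² − r² sin²θ)].
With r = 0.0482 m, L = 0.2325 m, θ = 73°: the bracketed kinematic factor |dx/dθ| = 0.048944 m.
ω = v/|dx/dθ| = 22.4/0.048944 = 457.66 rad/s.
N = 60ω/(2π) = 4370.4 rpm.

4370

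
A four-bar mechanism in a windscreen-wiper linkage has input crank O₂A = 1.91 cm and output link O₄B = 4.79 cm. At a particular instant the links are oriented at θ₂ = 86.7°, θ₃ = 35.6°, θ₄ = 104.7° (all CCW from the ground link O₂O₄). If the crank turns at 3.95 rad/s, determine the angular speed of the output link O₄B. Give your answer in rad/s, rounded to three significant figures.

1.31

ω₂ = 3.95 rad/s
Differentiating the loop-closure r₂e^{iθ₂}+r₃e^{iθ₃}=r₁+r₄e^{iθ₄} gives r₂ω₂e^{iθ₂}+r₃ω₃e^{iθ₃}=r₄ω₄e^{iθ₄}.
Eliminating the other unknown: ω₄ = r₂ω₂ sin(θ₂−θ₃) / [r₄ sin(θ₄−θ₃)].
Numerator sine = +0.77824; denominator sine = +0.93420.
Result = 0.0191·3.95·(+0.77824) / (0.0479·(+0.93420)) = +1.3121 rad/s; magnitude 1.3121 rad/s.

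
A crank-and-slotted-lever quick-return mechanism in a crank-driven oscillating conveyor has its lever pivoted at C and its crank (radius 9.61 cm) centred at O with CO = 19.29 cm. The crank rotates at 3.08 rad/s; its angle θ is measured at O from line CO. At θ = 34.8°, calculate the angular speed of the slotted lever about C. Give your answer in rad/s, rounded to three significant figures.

ω = 3.08 rad/s
Crank pin A relative to C: A = (d + r cosθ, r sinθ); lever angle φ = atan2(r sinθ, d + r cosθ).
Differentiating tanφ: φ̇ = rω(d cosθ + r)/(d² + r² + 2dr cosθ).
d² + r² + 2dr cosθ = |CA|² = 0.07689 m²;  d cosθ + r = +0.2545 m.
|ω_lever| = |0.0961·3.08·+0.2545| / 0.07689 = 0.9797 rad/s.

0.980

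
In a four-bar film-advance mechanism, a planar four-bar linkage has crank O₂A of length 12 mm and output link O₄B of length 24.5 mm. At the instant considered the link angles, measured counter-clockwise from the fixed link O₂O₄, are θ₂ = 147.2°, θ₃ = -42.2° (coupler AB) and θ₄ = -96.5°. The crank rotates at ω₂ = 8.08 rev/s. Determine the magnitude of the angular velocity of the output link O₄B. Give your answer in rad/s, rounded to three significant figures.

ω₂ = 50.77 rad/s (from 8.08 rev/s).
Differentiating the loop-closure r₂e^{iθ₂}+r₃e^{iθ₃}=r₁+r₄e^{iθ₄} gives r₂ω₂e^{iθ₂}+r₃ω₃e^{iθ₃}=r₄ω₄e^{iθ₄}.
Eliminating the other unknown: ω₄ = r₂ω₂ sin(θ₂−θ₃) / [r₄ sin(θ₄−θ₃)].
Numerator sine = -0.16333; denominator sine = -0.81208.
Result = 0.012·50.77·(-0.16333) / (0.0245·(-0.81208)) = +5.001 rad/s; magnitude 5.001 rad/s.

5.00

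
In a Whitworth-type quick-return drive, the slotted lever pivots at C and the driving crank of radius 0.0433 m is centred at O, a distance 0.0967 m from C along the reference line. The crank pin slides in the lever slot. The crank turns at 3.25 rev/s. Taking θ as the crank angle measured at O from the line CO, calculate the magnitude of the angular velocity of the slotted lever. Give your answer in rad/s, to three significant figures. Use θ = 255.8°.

1.89

ω = 20.42 rad/s (from 3.25 rev/s).
Crank pin A relative to C: A = (d + r cosθ, r sinθ); lever angle φ = atan2(r sinθ, d + r cosθ).
Differentiating tanφ: φ̇ = rω(d cosθ + r)/(d² + r² + 2dr cosθ).
d² + r² + 2dr cosθ = |CA|² = 0.00917152 m²;  d cosθ + r = +0.019579 m.
|ω_lever| = |0.0433·20.42·+0.019579| / 0.00917152 = 1.8875 rad/s.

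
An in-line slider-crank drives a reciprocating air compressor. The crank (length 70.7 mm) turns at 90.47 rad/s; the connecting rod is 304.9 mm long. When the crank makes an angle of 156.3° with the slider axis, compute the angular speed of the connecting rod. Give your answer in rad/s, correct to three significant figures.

19.3

ω = 90.47 rad/s
The rod makes angle φ with the slider axis where L sinφ = r sinθ; differentiating, L cosφ·φ̇ = r ω cosθ.
L cosφ = √(L² − r² sin²θ) = 0.30357 m.
|ω_rod| = r ω |cosθ| / √(L² − r² sin²θ) = 0.0707·90.47·0.91566/0.30357 = 19.293 rad/s.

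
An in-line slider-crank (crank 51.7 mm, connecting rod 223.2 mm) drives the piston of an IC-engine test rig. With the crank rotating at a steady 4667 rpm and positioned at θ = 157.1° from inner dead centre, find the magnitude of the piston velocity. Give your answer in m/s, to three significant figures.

7.73

ω = 2π·4667/60 = 488.7 rad/s
For an in-line slider-crank, x = r cosθ + √(L² − r² sin²θ), so v = −rω sinθ·[1 + r cosθ/√(L² − r² sin²θ)].
With r = 0.0517 m, L = 0.2232 m, θ = 157.1°: √(L² − r² sin²θ) = 0.22229 m.
v = −0.0517·488.7·0.38912·[1 + 0.0517·-0.92119/0.22229] = -7.7256 m/s.
|v| = 7.7256 m/s.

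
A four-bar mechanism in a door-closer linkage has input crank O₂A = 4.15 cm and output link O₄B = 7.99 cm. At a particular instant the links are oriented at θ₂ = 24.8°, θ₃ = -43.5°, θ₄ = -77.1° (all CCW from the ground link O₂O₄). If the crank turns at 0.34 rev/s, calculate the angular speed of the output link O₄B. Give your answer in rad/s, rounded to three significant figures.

1.86

ω₂ = 2.136 rad/s (from 0.34 rev/s).
Differentiating the loop-closure r₂e^{iθ₂}+r₃e^{iθ₃}=r₁+r₄e^{iθ₄} gives r₂ω₂e^{iθ₂}+r₃ω₃e^{iθ₃}=r₄ω₄e^{iθ₄}.
Eliminating the other unknown: ω₄ = r₂ω₂ sin(θ₂−θ₃) / [r₄ sin(θ₄−θ₃)].
Numerator sine = +0.92913; denominator sine = -0.55339.
Result = 0.0415·2.136·(+0.92913) / (0.0799·(-0.55339)) = -1.863 rad/s; magnitude 1.863 rad/s.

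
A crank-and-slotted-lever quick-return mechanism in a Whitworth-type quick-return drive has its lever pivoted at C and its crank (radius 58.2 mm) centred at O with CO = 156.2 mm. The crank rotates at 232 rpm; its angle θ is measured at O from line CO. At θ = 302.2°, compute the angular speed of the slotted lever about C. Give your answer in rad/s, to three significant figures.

ω = 24.29 rad/s (from 232 rpm).
Crank pin A relative to C: A = (d + r cosθ, r sinθ); lever angle φ = atan2(r sinθ, d + r cosθ).
Differentiating tanφ: φ̇ = rω(d cosθ + r)/(d² + r² + 2dr cosθ).
d² + r² + 2dr cosθ = |CA|² = 0.0374743 m²;  d cosθ + r = +0.14144 m.
|ω_lever| = |0.0582·24.29·+0.14144| / 0.0374743 = 5.3366 rad/s.

5.34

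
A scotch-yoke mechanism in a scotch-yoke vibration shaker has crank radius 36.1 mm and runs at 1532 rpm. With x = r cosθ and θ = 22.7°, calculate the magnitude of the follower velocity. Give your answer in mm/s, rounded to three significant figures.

ω = 160.4 rad/s (from 1532 rpm).
x = r cosθ ⇒ ẋ = −rω sinθ.
|v| = rω|sinθ| = 0.0361·160.4·|sin 22.7°| = 2.235 m/s = 2235 mm/s.

2230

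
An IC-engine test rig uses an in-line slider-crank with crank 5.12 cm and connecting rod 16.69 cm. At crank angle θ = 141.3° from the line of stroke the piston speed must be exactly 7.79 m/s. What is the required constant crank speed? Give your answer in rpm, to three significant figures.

For an in-line slider-crank, |v_piston| = rω|sinθ|·[1 + r cosθ/√(L² − r² sin²θ)].
With r = 0.0512 m, L = 0.1669 m, θ = 141.3°: the bracketed kinematic factor |dx/dθ| = 0.024203 m.
ω = v/|dx/dθ| = 7.79/0.024203 = 321.86 rad/s.
N = 60ω/(2π) = 3073.5 rpm.

3070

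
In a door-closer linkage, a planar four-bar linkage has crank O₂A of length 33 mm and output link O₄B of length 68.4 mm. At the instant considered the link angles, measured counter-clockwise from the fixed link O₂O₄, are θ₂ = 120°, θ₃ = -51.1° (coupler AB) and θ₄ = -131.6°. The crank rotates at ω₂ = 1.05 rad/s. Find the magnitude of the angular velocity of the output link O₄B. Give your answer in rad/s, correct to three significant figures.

0.0795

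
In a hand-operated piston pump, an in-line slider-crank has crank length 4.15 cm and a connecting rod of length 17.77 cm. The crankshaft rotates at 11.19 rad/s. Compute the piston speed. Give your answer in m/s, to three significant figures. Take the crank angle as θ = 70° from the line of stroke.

0.472

ω = 11.19 rad/s
For an in-line slider-crank, x = r cosθ + √(L² − r² sin²θ), so v = −rω sinθ·[1 + r cosθ/√(L² − r² sin²θ)].
With r = 0.0415 m, L = 0.1777 m, θ = 70°: √(L² − r² sin²θ) = 0.17337 m.
v = −0.0415·11.19·0.93969·[1 + 0.0415·0.34202/0.17337] = -0.47211 m/s.
|v| = 0.47211 m/s.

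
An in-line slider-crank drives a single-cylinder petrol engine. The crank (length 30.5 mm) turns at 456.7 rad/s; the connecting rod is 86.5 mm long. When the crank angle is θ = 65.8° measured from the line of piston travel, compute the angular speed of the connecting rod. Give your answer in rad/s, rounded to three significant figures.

69.7

ω = 456.7 rad/s
The rod makes angle φ with the slider axis where L sinφ = r sinθ; differentiating, L cosφ·φ̇ = r ω cosθ.
L cosφ = √(L² − r² sin²θ) = 0.081904 m.
|ω_rod| = r ω |cosθ| / √(L² − r² sin²θ) = 0.0305·456.7·0.40992/0.081904 = 69.715 rad/s.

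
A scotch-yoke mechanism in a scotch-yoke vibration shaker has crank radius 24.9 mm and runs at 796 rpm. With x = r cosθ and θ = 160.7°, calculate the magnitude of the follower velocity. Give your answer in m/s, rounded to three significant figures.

0.686

ω = 83.36 rad/s (from 796 rpm).
x = r cosθ ⇒ ẋ = −rω sinθ.
|v| = rω|sinθ| = 0.0249·83.36·|sin 160.7°| = 0.68601 m/s.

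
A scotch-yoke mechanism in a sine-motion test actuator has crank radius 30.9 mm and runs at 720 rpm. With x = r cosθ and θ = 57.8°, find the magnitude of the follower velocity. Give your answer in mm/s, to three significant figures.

1970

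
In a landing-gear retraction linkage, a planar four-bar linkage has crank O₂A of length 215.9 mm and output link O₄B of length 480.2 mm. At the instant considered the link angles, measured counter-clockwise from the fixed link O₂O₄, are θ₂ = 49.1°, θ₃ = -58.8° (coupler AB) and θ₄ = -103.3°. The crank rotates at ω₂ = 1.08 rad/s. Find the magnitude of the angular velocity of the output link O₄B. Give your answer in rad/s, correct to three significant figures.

0.659

ω₂ = 1.08 rad/s
Differentiating the loop-closure r₂e^{iθ₂}+r₃e^{iθ₃}=r₁+r₄e^{iθ₄} gives r₂ω₂e^{iθ₂}+r₃ω₃e^{iθ₃}=r₄ω₄e^{iθ₄}.
Eliminating the other unknown: ω₄ = r₂ω₂ sin(θ₂−θ₃) / [r₄ sin(θ₄−θ₃)].
Numerator sine = +0.95159; denominator sine = -0.70091.
Result = 0.2159·1.08·(+0.95159) / (0.4802·(-0.70091)) = -0.65924 rad/s; magnitude 0.65924 rad/s.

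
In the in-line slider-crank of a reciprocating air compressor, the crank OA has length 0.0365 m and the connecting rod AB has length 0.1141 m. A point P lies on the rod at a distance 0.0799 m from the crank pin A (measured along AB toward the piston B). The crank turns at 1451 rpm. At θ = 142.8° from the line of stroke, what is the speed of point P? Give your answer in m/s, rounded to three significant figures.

3.05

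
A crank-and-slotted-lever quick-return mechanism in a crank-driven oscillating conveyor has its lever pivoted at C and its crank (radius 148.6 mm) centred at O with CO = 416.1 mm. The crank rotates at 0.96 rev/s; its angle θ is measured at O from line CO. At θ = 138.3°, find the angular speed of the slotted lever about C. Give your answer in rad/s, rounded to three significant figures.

ω = 6.032 rad/s (from 0.96 rev/s).
Crank pin A relative to C: A = (d + r cosθ, r sinθ); lever angle φ = atan2(r sinθ, d + r cosθ).
Differentiating tanφ: φ̇ = rω(d cosθ + r)/(d² + r² + 2dr cosθ).
d² + r² + 2dr cosθ = |CA|² = 0.102888 m²;  d cosθ + r = -0.16208 m.
|ω_lever| = |0.1486·6.032·-0.16208| / 0.102888 = 1.412 rad/s.

1.41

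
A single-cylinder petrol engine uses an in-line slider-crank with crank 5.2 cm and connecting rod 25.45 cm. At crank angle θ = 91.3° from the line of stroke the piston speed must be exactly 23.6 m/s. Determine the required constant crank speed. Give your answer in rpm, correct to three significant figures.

For an in-line slider-crank, |v_piston| = rω|sinθ|·[1 + r cosθ/√(L² − r² sin²θ)].
With r = 0.052 m, L = 0.2545 m, θ = 91.3°: the bracketed kinematic factor |dx/dθ| = 0.05174 m.
ω = v/|dx/dθ| = 23.6/0.05174 = 456.12 rad/s.
N = 60ω/(2π) = 4355.7 rpm.

4360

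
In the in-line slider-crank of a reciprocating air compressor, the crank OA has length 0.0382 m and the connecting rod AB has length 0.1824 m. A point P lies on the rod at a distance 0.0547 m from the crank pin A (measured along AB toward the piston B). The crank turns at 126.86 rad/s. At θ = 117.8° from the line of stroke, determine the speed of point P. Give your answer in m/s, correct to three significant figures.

ω = 126.9 rad/s.  Crank-pin speed |V_A| = rω = 4.8461 m/s, perpendicular to OA.
Rod angle: sinφ = −(r/L) sinθ ⇒ φ = -10.676°; ω_rod = −rω cosθ/√(L²−r²sin²θ) = +12.609 rad/s.
V_P = V_A + ω_rod × AP, with AP = 0.0547 m along the rod.
Components: V_Px = −rω sinθ − a·ω_rod·sinφ = -4.1589 m/s;  V_Py = rω cosθ + a·ω_rod·cosφ = -1.5823 m/s.
|V_P| = √(V_Px² + V_Py²) = 4.4498 m/s.

4.45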